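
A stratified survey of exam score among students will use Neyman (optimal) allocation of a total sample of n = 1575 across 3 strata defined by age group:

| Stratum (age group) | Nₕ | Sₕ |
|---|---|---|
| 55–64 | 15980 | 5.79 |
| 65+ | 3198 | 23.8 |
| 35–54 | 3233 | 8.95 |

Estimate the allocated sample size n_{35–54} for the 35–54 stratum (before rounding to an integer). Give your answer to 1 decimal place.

Neyman allocation: nₕ = n·NₕSₕ / Σⱼ NⱼSⱼ.
Σ NⱼSⱼ = 15980·5.79 + 3198·23.8 + 3233·8.95 = 197571.95.
n_{35–54} = 1575·3233·8.95 / 197571.95 = 230.7.

230.7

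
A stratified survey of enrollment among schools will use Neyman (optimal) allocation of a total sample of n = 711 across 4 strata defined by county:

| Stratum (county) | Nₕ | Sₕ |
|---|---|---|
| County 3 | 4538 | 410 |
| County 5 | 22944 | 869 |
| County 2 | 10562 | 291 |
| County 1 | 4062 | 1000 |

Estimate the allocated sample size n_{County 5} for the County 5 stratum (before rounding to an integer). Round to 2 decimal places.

489.94

Neyman allocation: nₕ = n·NₕSₕ / Σⱼ NⱼSⱼ.
Σ NⱼSⱼ = 4538·410 + 22944·869 + 10562·291 + 4062·1000 = 2.8934458 × 10^7.
n_{County 5} = 711·22944·869 / (2.8934458 × 10^7) = 489.94.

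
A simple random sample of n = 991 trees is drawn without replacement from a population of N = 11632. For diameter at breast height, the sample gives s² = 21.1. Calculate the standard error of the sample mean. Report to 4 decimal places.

0.1396

Under SRS without replacement, Var(ȳ) = (1 − f)·s²/n with f = n/N = 991/11632 = 0.08519601.
Var(ȳ) = (1 − 0.08519601)·21.1/991 = 0.91480399·0.021291625 = 0.019477663.
SE(ȳ) = √(0.019477663) = 0.1396.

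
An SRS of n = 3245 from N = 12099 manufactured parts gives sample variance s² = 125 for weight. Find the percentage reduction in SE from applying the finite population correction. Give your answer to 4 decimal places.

14.4549

f = n/N = 3245/12099 = 0.26820398.
SE_no-fpc = √(s²/n) = 0.19626717; SE_fpc = √((1−f)s²/n) = 0.1678969.
Ratio = √(1−f) = 0.85545077. Reduction = 100·(1 − 0.85545077) = 14.4549%.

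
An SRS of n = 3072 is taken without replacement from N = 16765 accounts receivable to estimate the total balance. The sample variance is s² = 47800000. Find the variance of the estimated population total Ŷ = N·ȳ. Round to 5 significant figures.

3.5720 × 10^12

Var(Ŷ) = N²·Var(ȳ) = N²·(1 − n/N)·s²/n.
f = 3072/16765 = 0.18323889; Var(ȳ) = 0.81676111·47800000/3072 = 12708.718.
Var(Ŷ) = 16765² · 12708.718 = 3.5719787 × 10^12.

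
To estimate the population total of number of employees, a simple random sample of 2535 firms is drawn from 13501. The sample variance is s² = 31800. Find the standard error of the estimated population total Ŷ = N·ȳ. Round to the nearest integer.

43095

Var(Ŷ) = N²·Var(ȳ) = N²·(1 − n/N)·s²/n.
f = 2535/13501 = 0.18776387; Var(ȳ) = 0.81223613·31800/2535 = 10.188998.
Var(Ŷ) = 13501² · 10.188998 = 1.85722 × 10^9.
SE(Ŷ) = √(1.85722 × 10^9) = 43095.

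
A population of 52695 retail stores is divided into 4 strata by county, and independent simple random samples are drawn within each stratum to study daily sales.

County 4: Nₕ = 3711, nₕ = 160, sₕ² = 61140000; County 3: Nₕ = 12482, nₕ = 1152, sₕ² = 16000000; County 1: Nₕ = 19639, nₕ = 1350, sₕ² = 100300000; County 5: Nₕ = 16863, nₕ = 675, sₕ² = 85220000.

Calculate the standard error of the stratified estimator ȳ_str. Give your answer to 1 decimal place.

156.7

Var(ȳ_str) = Σₕ Wₕ²(1 − fₕ)sₕ²/nₕ with Wₕ = Nₕ/N, N = 52695.
County 4: Wₕ = 0.07042414; term = 0.07042414²·(1 − 0.04311506)·61140000/160 = 1813.4612.
County 3: Wₕ = 0.23687257; term = 0.23687257²·(1 − 0.09229290)·16000000/1152 = 707.36371.
County 1: Wₕ = 0.37269191; term = 0.37269191²·(1 − 0.06874077)·100300000/1350 = 9610.3162.
County 5: Wₕ = 0.32001139; term = 0.32001139²·(1 − 0.04002846)·85220000/675 = 12411.577.
Sum = 24542.718.
SE = √(24542.718) = 156.7.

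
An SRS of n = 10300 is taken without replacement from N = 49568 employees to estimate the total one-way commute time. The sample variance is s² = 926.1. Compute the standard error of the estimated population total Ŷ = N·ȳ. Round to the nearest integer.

Var(Ŷ) = N²·Var(ȳ) = N²·(1 − n/N)·s²/n.
f = 10300/49568 = 0.20779535; Var(ȳ) = 0.79220465·926.1/10300 = 0.071229197.
Var(Ŷ) = 49568² · 0.071229197 = 1.7500918 × 10^8.
SE(Ŷ) = √(1.7500918 × 10^8) = 13229.

13229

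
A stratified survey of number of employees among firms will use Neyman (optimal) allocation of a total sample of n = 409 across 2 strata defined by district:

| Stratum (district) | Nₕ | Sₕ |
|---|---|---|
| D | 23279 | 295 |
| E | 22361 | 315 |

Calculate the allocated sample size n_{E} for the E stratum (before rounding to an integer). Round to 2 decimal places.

Neyman allocation: nₕ = n·NₕSₕ / Σⱼ NⱼSⱼ.
Σ NⱼSⱼ = 23279·295 + 22361·315 = 1.391102 × 10^7.
n_{E} = 409·22361·315 / (1.391102 × 10^7) = 207.09.

207.09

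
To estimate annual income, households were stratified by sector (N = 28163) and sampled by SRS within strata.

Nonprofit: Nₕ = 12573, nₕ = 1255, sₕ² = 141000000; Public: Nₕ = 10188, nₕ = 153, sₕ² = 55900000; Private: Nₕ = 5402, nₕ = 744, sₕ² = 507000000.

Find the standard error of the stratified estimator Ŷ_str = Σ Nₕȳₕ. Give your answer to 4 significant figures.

Var(Ŷ_str) = Σₕ Nₕ²(1 − fₕ)sₕ²/nₕ.
Nonprofit: 12573²·(1 − 1255/12573)·141000000/1255 = 1.5987626 × 10^13.
Public: 10188²·(1 − 153/10188)·55900000/153 = 3.7353103 × 10^13.
Private: 5402²·(1 − 744/5402)·507000000/744 = 1.7147037 × 10^13.
Sum = 7.0487766 × 10^13.
SE = √(7.0487766 × 10^13) = 8.396 × 10^6.

8.396 × 10^6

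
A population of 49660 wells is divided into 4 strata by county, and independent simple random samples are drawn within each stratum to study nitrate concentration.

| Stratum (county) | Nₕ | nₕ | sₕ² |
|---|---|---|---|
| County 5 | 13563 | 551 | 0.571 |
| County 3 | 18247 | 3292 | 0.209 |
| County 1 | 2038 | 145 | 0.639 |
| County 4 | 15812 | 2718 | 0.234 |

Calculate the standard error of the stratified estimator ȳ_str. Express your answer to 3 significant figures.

0.00976

Var(ȳ_str) = Σₕ Wₕ²(1 − fₕ)sₕ²/nₕ with Wₕ = Nₕ/N, N = 49660.
County 5: Wₕ = 0.27311720; term = 0.27311720²·(1 − 0.04062523)·0.571/551 = 7.4160201 × 10^-5.
County 3: Wₕ = 0.36743858; term = 0.36743858²·(1 − 0.18041322)·0.209/3292 = 7.0250742 × 10^-6.
County 1: Wₕ = 0.04103907; term = 0.04103907²·(1 − 0.07114818)·0.639/145 = 6.8940467 × 10^-6.
County 4: Wₕ = 0.31840516; term = 0.31840516²·(1 − 0.17189476)·0.234/2718 = 7.2278997 × 10^-6.
Sum = 9.5307222 × 10^-5.
SE = √(9.5307222 × 10^-5) = 0.00976.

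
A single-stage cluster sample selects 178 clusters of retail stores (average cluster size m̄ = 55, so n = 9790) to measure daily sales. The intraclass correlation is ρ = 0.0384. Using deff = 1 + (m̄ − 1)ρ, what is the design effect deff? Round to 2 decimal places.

deff = 1 + (55 − 1)·0.0384 = 1 + 2.0736 = 3.0736.

3.07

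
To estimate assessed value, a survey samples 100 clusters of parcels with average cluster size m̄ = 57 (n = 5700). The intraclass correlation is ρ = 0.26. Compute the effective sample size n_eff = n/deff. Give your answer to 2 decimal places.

deff = 1 + (57 − 1)·0.26 = 1 + 14.56 = 15.56.
n_eff = 5700 / 15.56 = 366.32.

366.32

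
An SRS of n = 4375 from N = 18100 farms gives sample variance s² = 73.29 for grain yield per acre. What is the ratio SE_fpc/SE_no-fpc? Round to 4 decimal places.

0.8708

f = n/N = 4375/18100 = 0.24171271.
SE_no-fpc = √(s²/n) = 0.12942952; SE_fpc = √((1−f)s²/n) = 0.11270683.
Ratio = √(1−f) = 0.87079693.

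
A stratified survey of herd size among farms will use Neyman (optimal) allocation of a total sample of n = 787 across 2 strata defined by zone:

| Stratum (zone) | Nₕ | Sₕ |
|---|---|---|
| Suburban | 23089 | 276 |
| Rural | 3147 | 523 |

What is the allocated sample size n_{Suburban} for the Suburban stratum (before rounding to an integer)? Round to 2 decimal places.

625.46

Neyman allocation: nₕ = n·NₕSₕ / Σⱼ NⱼSⱼ.
Σ NⱼSⱼ = 23089·276 + 3147·523 = 8.018445 × 10^6.
n_{Suburban} = 787·23089·276 / (8.018445 × 10^6) = 625.46.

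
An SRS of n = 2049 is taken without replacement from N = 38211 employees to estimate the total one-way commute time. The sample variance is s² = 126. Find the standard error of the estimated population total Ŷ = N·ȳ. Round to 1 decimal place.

9218.0

Var(Ŷ) = N²·Var(ȳ) = N²·(1 − n/N)·s²/n.
f = 2049/38211 = 0.05362330; Var(ȳ) = 0.94637670·126/2049 = 0.058195932.
Var(Ŷ) = 38211² · 0.058195932 = 8.4970747 × 10^7.
SE(Ŷ) = √(8.4970747 × 10^7) = 9218.0.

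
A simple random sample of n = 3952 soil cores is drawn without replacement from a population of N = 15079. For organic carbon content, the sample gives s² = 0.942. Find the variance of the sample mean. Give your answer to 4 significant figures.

1.759 × 10^-4

Under SRS without replacement, Var(ȳ) = (1 − f)·s²/n with f = n/N = 3952/15079 = 0.26208635.
Var(ȳ) = (1 − 0.26208635)·0.942/3952 = 0.73791365·2.3836032 × 10^-4 = 1.7588934 × 10^-4.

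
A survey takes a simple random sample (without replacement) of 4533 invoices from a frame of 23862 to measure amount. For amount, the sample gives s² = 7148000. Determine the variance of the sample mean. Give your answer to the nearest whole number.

1277

Under SRS without replacement, Var(ȳ) = (1 − f)·s²/n with f = n/N = 4533/23862 = 0.18996731.
Var(ȳ) = (1 − 0.18996731)·7148000/4533 = 0.81003269·1576.8807 = 1277.3249.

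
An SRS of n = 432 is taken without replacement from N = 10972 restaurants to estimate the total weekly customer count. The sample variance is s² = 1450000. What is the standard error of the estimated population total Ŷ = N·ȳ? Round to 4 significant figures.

Var(Ŷ) = N²·Var(ȳ) = N²·(1 − n/N)·s²/n.
f = 432/10972 = 0.03937295; Var(ȳ) = 0.96062705·1450000/432 = 3224.3269.
Var(Ŷ) = 10972² · 3224.3269 = 3.881599 × 10^11.
SE(Ŷ) = √(3.881599 × 10^11) = 623000.

623000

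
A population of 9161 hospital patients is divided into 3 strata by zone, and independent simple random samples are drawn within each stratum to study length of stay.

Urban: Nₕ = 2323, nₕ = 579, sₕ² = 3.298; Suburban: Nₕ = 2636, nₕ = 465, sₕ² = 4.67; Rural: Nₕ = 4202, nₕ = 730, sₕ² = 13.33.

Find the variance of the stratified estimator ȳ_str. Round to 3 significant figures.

0.00413

Var(ȳ_str) = Σₕ Wₕ²(1 − fₕ)sₕ²/nₕ with Wₕ = Nₕ/N, N = 9161.
Urban: Wₕ = 0.25357494; term = 0.25357494²·(1 − 0.24924666)·3.298/579 = 2.7496791 × 10^-4.
Suburban: Wₕ = 0.28774151; term = 0.28774151²·(1 − 0.17640364)·4.67/465 = 6.8483097 × 10^-4.
Rural: Wₕ = 0.45868355; term = 0.45868355²·(1 − 0.17372680)·13.33/730 = 0.0031743681.
Sum = 0.004134167.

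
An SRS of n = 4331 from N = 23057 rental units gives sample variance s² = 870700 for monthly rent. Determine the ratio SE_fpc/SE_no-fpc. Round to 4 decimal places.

0.9012

f = n/N = 4331/23057 = 0.18783883.
SE_no-fpc = √(s²/n) = 14.178823; SE_fpc = √((1−f)s²/n) = 12.777953.
Ratio = √(1−f) = 0.90119985.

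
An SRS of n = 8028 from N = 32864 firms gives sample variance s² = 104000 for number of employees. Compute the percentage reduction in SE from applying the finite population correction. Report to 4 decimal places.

f = n/N = 8028/32864 = 0.24427945.
SE_no-fpc = √(s²/n) = 3.5992581; SE_fpc = √((1−f)s²/n) = 3.1289138.
Ratio = √(1−f) = 0.86932189. Reduction = 100·(1 − 0.86932189) = 13.0678%.

13.0678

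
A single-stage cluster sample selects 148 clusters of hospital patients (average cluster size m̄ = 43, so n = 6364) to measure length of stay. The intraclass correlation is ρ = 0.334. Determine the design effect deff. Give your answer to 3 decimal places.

deff = 1 + (43 − 1)·0.334 = 1 + 14.028 = 15.028.

15.028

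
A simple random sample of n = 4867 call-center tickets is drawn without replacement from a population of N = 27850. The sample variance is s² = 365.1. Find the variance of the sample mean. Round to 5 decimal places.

Under SRS without replacement, Var(ȳ) = (1 − f)·s²/n with f = n/N = 4867/27850 = 0.17475763.
Var(ȳ) = (1 − 0.17475763)·365.1/4867 = 0.82524237·0.07501541 = 0.061905895.

0.06191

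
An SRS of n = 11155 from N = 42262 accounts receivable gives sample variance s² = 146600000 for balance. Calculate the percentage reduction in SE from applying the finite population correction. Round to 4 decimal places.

f = n/N = 11155/42262 = 0.26394870.
SE_no-fpc = √(s²/n) = 114.63895; SE_fpc = √((1−f)s²/n) = 98.352689.
Ratio = √(1−f) = 0.85793432. Reduction = 100·(1 − 0.85793432) = 14.2066%.

14.2066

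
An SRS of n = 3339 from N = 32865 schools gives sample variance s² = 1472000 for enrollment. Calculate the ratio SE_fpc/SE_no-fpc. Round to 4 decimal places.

0.9478

f = n/N = 3339/32865 = 0.10159744.
SE_no-fpc = √(s²/n) = 20.996441; SE_fpc = √((1−f)s²/n) = 19.901288.
Ratio = √(1−f) = 0.94784100.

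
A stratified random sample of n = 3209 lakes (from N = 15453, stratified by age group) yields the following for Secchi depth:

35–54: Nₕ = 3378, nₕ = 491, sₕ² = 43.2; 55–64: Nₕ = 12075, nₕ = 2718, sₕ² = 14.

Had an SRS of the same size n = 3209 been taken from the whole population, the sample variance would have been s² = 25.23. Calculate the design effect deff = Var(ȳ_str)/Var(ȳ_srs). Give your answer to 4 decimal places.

Var(ȳ_str) = Σ Wₕ²(1−fₕ)sₕ²/nₕ with Wₕ = Nₕ/15453:
  35–54: (3378/15453)²·(1−491/3378)·43.2/491 = 0.0035932139
  55–64: (12075/15453)²·(1−2718/12075)·14/2718 = 0.002437119
  → Var(ȳ_str) = 0.0060303329.
Var(ȳ_srs) = (1 − 3209/15453)·25.23/3209 = 0.0062295697.
deff = 0.0060303329 / 0.0062295697 = 0.9680.

0.9680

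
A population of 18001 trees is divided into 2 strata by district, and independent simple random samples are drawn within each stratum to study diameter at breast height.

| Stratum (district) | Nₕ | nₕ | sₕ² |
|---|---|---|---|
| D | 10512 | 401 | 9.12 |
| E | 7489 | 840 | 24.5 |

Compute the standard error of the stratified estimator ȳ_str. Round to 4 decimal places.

0.1093

Var(ȳ_str) = Σₕ Wₕ²(1 − fₕ)sₕ²/nₕ with Wₕ = Nₕ/N, N = 18001.
D: Wₕ = 0.58396756; term = 0.58396756²·(1 − 0.03814688)·9.12/401 = 0.0074599628.
E: Wₕ = 0.41603244; term = 0.41603244²·(1 − 0.11216451)·24.5/840 = 0.004482019.
Sum = 0.011941982.
SE = √(0.011941982) = 0.1093.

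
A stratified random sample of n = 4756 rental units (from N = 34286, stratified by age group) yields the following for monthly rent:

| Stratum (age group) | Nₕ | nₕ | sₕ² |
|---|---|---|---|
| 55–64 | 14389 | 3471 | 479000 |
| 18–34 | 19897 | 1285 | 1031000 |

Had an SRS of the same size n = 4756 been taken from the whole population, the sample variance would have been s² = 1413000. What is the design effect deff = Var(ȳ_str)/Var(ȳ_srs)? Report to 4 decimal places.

Var(ȳ_str) = Σ Wₕ²(1−fₕ)sₕ²/nₕ with Wₕ = Nₕ/34286:
  55–64: (14389/34286)²·(1−3471/14389)·479000/3471 = 18.44255
  18–34: (19897/34286)²·(1−1285/19897)·1031000/1285 = 252.75662
  → Var(ȳ_str) = 271.19917.
Var(ȳ_srs) = (1 − 4756/34286)·1413000/4756 = 255.88625.
deff = 271.19917 / 255.88625 = 1.0598.

1.0598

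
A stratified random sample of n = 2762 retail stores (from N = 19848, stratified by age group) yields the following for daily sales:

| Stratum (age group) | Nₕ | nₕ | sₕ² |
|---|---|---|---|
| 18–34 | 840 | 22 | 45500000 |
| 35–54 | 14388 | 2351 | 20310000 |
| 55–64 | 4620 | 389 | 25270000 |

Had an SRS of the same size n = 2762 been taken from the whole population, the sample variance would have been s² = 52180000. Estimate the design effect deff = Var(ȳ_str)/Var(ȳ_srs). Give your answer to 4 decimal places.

Var(ȳ_str) = Σ Wₕ²(1−fₕ)sₕ²/nₕ with Wₕ = Nₕ/19848:
  18–34: (840/19848)²·(1−22/840)·45500000/22 = 3607.346
  35–54: (14388/19848)²·(1−2351/14388)·20310000/2351 = 3797.8909
  55–64: (4620/19848)²·(1−389/4620)·25270000/389 = 3223.3476
  → Var(ȳ_str) = 10628.585.
Var(ȳ_srs) = (1 − 2762/19848)·52180000/2762 = 16263.127.
deff = 10628.585 / 16263.127 = 0.6535.

0.6535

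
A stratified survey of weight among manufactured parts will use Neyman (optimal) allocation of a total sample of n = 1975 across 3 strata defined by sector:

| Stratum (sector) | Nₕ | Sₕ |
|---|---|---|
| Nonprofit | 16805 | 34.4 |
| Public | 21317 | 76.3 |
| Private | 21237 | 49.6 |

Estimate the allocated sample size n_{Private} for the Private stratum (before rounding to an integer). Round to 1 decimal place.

638.6

Neyman allocation: nₕ = n·NₕSₕ / Σⱼ NⱼSⱼ.
Σ NⱼSⱼ = 16805·34.4 + 21317·76.3 + 21237·49.6 = 3.2579343 × 10^6.
n_{Private} = 1975·21237·49.6 / (3.2579343 × 10^6) = 638.6.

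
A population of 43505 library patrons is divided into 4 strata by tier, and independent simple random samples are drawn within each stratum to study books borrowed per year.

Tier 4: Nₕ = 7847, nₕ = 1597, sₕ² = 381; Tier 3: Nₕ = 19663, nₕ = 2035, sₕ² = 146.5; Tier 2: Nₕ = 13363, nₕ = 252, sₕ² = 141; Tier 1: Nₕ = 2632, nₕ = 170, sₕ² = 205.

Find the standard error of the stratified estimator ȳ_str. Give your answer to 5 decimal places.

Var(ȳ_str) = Σₕ Wₕ²(1 − fₕ)sₕ²/nₕ with Wₕ = Nₕ/N, N = 43505.
Tier 4: Wₕ = 0.18037007; term = 0.18037007²·(1 − 0.20351727)·381/1597 = 0.0061819485.
Tier 3: Wₕ = 0.45197104; term = 0.45197104²·(1 − 0.10349387)·146.5/2035 = 0.013184015.
Tier 2: Wₕ = 0.30716010; term = 0.30716010²·(1 − 0.01885804)·141/252 = 0.051794067.
Tier 1: Wₕ = 0.06049879; term = 0.06049879²·(1 − 0.06458967)·205/170 = 0.0041285783.
Sum = 0.075288609.
SE = √(0.075288609) = 0.27439.

0.27439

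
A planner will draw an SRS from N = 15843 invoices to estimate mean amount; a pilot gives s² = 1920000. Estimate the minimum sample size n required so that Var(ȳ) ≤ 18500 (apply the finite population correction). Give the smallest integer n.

104

Without fpc, n₀ = s²/D = 1920000/18500 = 103.7838.
With fpc, (1 − n/N)·s²/n ≤ D requires n ≥ n₀/(1 + n₀/N) = 103.7838/(1 + 103.7838/15843) = 103.1084.
Rounding up, n = 104.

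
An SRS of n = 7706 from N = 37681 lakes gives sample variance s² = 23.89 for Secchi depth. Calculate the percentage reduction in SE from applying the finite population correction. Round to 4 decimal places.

f = n/N = 7706/37681 = 0.20450625.
SE_no-fpc = √(s²/n) = 0.055679275; SE_fpc = √((1−f)s²/n) = 0.0496606.
Ratio = √(1−f) = 0.89190456. Reduction = 100·(1 − 0.89190456) = 10.8095%.

10.8095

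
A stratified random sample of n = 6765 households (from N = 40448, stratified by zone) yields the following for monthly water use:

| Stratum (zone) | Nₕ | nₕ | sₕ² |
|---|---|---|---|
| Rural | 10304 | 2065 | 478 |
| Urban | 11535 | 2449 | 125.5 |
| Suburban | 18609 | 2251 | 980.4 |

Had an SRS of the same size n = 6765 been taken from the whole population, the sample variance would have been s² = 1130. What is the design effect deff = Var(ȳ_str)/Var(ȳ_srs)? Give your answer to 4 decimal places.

0.6925

Var(ȳ_str) = Σ Wₕ²(1−fₕ)sₕ²/nₕ with Wₕ = Nₕ/40448:
  Rural: (10304/40448)²·(1−2065/10304)·478/2065 = 0.012011413
  Urban: (11535/40448)²·(1−2449/11535)·125.5/2449 = 0.003282851
  Suburban: (18609/40448)²·(1−2251/18609)·980.4/2251 = 0.081037669
  → Var(ȳ_str) = 0.096331933.
Var(ȳ_srs) = (1 − 6765/40448)·1130/6765 = 0.13909911.
deff = 0.096331933 / 0.13909911 = 0.6925.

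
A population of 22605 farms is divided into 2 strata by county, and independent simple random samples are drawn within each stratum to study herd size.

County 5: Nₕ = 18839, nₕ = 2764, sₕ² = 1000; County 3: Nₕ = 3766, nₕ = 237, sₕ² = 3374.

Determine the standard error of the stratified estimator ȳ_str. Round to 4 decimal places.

0.7646

Var(ȳ_str) = Σₕ Wₕ²(1 − fₕ)sₕ²/nₕ with Wₕ = Nₕ/N, N = 22605.
County 5: Wₕ = 0.83339969; term = 0.83339969²·(1 − 0.14671692)·1000/2764 = 0.21441826.
County 3: Wₕ = 0.16660031; term = 0.16660031²·(1 − 0.06293149)·3374/237 = 0.37027099.
Sum = 0.58468925.
SE = √(0.58468925) = 0.7646.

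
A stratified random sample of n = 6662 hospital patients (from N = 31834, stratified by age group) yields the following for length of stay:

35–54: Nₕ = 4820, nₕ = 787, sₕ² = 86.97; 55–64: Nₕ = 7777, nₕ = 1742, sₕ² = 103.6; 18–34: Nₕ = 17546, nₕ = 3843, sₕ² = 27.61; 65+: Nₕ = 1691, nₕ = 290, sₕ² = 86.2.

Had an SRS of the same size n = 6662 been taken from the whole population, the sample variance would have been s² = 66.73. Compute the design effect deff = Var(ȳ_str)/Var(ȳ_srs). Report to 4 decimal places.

Var(ȳ_str) = Σ Wₕ²(1−fₕ)sₕ²/nₕ with Wₕ = Nₕ/31834:
  35–54: (4820/31834)²·(1−787/4820)·86.97/787 = 0.0021197643
  55–64: (7777/31834)²·(1−1742/7777)·103.6/1742 = 0.0027543464
  18–34: (17546/31834)²·(1−3843/17546)·27.61/3843 = 0.0017045407
  65+: (1691/31834)²·(1−290/1691)·86.2/290 = 6.9487804 × 10^-4
  → Var(ȳ_str) = 0.0072735294.
Var(ȳ_srs) = (1 − 6662/31834)·66.73/6662 = 0.0079203251.
deff = 0.0072735294 / 0.0079203251 = 0.9183.

0.9183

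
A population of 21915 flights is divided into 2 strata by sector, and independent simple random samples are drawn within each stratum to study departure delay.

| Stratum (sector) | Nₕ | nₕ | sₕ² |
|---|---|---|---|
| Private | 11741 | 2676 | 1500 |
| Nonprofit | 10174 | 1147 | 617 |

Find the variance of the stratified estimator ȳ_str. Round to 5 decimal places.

0.22709

Var(ȳ_str) = Σₕ Wₕ²(1 − fₕ)sₕ²/nₕ with Wₕ = Nₕ/N, N = 21915.
Private: Wₕ = 0.53575177; term = 0.53575177²·(1 − 0.22791926)·1500/2676 = 0.12422102.
Nonprofit: Wₕ = 0.46424823; term = 0.46424823²·(1 − 0.11273835)·617/1147 = 0.1028665.
Sum = 0.22708752.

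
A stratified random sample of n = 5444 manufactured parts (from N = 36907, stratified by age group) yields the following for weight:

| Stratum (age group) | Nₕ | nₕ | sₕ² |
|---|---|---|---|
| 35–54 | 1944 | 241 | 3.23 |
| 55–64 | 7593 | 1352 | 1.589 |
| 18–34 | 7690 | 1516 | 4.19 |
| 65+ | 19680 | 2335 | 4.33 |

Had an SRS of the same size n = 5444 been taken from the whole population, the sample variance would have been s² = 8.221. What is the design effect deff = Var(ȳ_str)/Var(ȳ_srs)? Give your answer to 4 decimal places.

Var(ȳ_str) = Σ Wₕ²(1−fₕ)sₕ²/nₕ with Wₕ = Nₕ/36907:
  35–54: (1944/36907)²·(1−241/1944)·3.23/241 = 3.2574586 × 10^-5
  55–64: (7593/36907)²·(1−1352/7593)·1.589/1352 = 4.0888135 × 10^-5
  18–34: (7690/36907)²·(1−1516/7690)·4.19/1516 = 9.6336374 × 10^-5
  65+: (19680/36907)²·(1−2335/19680)·4.33/2335 = 4.6471097 × 10^-4
  → Var(ȳ_str) = 6.3451007 × 10^-4.
Var(ȳ_srs) = (1 − 5444/36907)·8.221/5444 = 0.0012873538.
deff = (6.3451007 × 10^-4) / 0.0012873538 = 0.4929.

0.4929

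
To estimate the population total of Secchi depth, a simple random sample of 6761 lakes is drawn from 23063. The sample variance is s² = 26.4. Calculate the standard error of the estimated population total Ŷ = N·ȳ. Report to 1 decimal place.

1211.6

Var(Ŷ) = N²·Var(ȳ) = N²·(1 − n/N)·s²/n.
f = 6761/23063 = 0.29315354; Var(ȳ) = 0.70684646·26.4/6761 = 0.0027600572.
Var(Ŷ) = 23063² · 0.0027600572 = 1.4680799 × 10^6.
SE(Ŷ) = √(1.4680799 × 10^6) = 1211.6.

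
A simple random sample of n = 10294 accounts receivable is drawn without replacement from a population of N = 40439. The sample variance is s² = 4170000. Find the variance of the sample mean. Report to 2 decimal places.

Under SRS without replacement, Var(ȳ) = (1 − f)·s²/n with f = n/N = 10294/40439 = 0.25455625.
Var(ȳ) = (1 − 0.25455625)·4170000/10294 = 0.74544375·405.09034 = 301.97207.

301.97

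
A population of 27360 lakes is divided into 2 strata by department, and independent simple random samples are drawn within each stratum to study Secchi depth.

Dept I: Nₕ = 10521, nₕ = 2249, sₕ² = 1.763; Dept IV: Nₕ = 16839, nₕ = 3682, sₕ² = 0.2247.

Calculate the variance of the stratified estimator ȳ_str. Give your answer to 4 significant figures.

1.092 × 10^-4

Var(ȳ_str) = Σₕ Wₕ²(1 − fₕ)sₕ²/nₕ with Wₕ = Nₕ/N, N = 27360.
Dept I: Wₕ = 0.38453947; term = 0.38453947²·(1 − 0.21376295)·1.763/2249 = 9.1137732 × 10^-5.
Dept IV: Wₕ = 0.61546053; term = 0.61546053²·(1 − 0.21865907)·0.2247/3682 = 1.8061769 × 10^-5.
Sum = 1.091995 × 10^-4.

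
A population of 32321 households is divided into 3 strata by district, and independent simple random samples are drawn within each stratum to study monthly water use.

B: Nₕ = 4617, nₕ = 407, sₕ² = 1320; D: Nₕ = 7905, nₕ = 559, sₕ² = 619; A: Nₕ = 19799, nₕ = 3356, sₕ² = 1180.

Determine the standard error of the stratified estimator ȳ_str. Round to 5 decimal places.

Var(ȳ_str) = Σₕ Wₕ²(1 − fₕ)sₕ²/nₕ with Wₕ = Nₕ/N, N = 32321.
B: Wₕ = 0.14284830; term = 0.14284830²·(1 − 0.08815248)·1320/407 = 0.060346476.
D: Wₕ = 0.24457783; term = 0.24457783²·(1 − 0.07071474)·619/559 = 0.061554819.
A: Wₕ = 0.61257387; term = 0.61257387²·(1 − 0.16950351)·1180/3356 = 0.10957584.
Sum = 0.23147714.
SE = √(0.23147714) = 0.48112.

0.48112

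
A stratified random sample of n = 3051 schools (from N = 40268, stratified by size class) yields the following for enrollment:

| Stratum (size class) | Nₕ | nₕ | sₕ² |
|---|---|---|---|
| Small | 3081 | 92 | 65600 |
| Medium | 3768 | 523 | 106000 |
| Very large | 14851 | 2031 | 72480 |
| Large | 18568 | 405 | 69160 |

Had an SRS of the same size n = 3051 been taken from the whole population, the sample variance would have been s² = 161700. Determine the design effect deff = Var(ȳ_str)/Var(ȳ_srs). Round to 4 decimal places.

0.9245

Var(ȳ_str) = Σ Wₕ²(1−fₕ)sₕ²/nₕ with Wₕ = Nₕ/40268:
  Small: (3081/40268)²·(1−92/3081)·65600/92 = 4.0496128
  Medium: (3768/40268)²·(1−523/3768)·106000/523 = 1.5283037
  Very large: (14851/40268)²·(1−2031/14851)·72480/2031 = 4.1901721
  Large: (18568/40268)²·(1−405/18568)·69160/405 = 35.516695
  → Var(ȳ_str) = 45.284784.
Var(ȳ_srs) = (1 − 3051/40268)·161700/3051 = 48.983421.
deff = 45.284784 / 48.983421 = 0.9245.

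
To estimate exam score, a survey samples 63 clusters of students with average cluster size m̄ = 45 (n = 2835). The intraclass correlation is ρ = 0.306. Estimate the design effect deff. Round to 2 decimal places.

14.46

deff = 1 + (45 − 1)·0.306 = 1 + 13.464 = 14.464.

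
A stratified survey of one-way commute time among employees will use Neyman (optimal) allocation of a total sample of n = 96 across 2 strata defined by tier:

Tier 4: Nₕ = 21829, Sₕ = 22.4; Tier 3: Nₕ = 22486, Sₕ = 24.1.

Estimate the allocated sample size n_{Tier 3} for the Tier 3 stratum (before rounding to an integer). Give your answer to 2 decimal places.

50.47

Neyman allocation: nₕ = n·NₕSₕ / Σⱼ NⱼSⱼ.
Σ NⱼSⱼ = 21829·22.4 + 22486·24.1 = 1.0308822 × 10^6.
n_{Tier 3} = 96·22486·24.1 / (1.0308822 × 10^6) = 50.47.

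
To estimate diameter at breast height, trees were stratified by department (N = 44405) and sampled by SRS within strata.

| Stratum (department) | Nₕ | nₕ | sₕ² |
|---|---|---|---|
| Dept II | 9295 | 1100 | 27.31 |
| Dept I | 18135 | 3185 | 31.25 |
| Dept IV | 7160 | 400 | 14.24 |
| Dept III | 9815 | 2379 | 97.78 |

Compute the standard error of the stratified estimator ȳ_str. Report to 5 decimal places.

Var(ȳ_str) = Σₕ Wₕ²(1 − fₕ)sₕ²/nₕ with Wₕ = Nₕ/N, N = 44405.
Dept II: Wₕ = 0.20932327; term = 0.20932327²·(1 − 0.11834320)·27.31/1100 = 9.590994 × 10^-4.
Dept I: Wₕ = 0.40839995; term = 0.40839995²·(1 − 0.17562724)·31.25/3185 = 0.0013490734.
Dept IV: Wₕ = 0.16124310; term = 0.16124310²·(1 − 0.05586592)·14.24/400 = 8.7386826 × 10^-4.
Dept III: Wₕ = 0.22103367; term = 0.22103367²·(1 − 0.24238411)·97.78/2379 = 0.0015213233.
Sum = 0.0047033644.
SE = √(0.0047033644) = 0.06858.

0.06858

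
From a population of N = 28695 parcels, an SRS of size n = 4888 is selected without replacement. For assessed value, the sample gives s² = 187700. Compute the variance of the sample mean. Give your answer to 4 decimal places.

31.8590

Under SRS without replacement, Var(ȳ) = (1 − f)·s²/n with f = n/N = 4888/28695 = 0.17034327.
Var(ȳ) = (1 − 0.17034327)·187700/4888 = 0.82965673·38.400164 = 31.858954.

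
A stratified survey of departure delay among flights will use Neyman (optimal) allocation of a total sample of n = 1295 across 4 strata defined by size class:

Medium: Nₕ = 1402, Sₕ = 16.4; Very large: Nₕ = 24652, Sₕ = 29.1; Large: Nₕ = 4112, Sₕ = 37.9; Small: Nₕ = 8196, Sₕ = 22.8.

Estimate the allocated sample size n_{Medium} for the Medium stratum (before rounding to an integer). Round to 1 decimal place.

Neyman allocation: nₕ = n·NₕSₕ / Σⱼ NⱼSⱼ.
Σ NⱼSⱼ = 1402·16.4 + 24652·29.1 + 4112·37.9 + 8196·22.8 = 1.0830796 × 10^6.
n_{Medium} = 1295·1402·16.4 / (1.0830796 × 10^6) = 27.5.

27.5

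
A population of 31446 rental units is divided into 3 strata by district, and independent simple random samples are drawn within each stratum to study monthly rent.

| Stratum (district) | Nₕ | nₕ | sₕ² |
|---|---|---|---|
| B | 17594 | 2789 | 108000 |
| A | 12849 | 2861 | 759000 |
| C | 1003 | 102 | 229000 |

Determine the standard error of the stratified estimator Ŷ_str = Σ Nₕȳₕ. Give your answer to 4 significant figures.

214900

Var(Ŷ_str) = Σₕ Nₕ²(1 − fₕ)sₕ²/nₕ.
B: 17594²·(1 − 2789/17594)·108000/2789 = 1.008668 × 10^10.
A: 12849²·(1 − 2861/12849)·759000/2861 = 3.4046446 × 10^10.
C: 1003²·(1 − 102/1003)·229000/102 = 2.0289018 × 10^9.
Sum = 4.6162028 × 10^10.
SE = √(4.6162028 × 10^10) = 214900.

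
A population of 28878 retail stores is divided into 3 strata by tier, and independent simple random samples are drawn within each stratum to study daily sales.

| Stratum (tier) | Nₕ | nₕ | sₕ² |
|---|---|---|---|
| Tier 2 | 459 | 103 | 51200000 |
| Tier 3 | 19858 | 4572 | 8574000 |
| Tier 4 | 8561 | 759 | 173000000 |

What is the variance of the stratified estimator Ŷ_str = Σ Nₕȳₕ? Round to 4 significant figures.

1.587 × 10^13

Var(Ŷ_str) = Σₕ Nₕ²(1 − fₕ)sₕ²/nₕ.
Tier 2: 459²·(1 − 103/459)·51200000/103 = 8.1226066 × 10^10.
Tier 3: 19858²·(1 − 4572/19858)·8574000/4572 = 5.6925469 × 10^11.
Tier 4: 8561²·(1 − 759/8561)·173000000/759 = 1.522421 × 10^13.
Sum = 1.5874691 × 10^13.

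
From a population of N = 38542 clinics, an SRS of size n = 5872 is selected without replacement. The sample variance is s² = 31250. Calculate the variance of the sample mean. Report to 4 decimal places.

4.5111

Under SRS without replacement, Var(ȳ) = (1 − f)·s²/n with f = n/N = 5872/38542 = 0.15235328.
Var(ȳ) = (1 − 0.15235328)·31250/5872 = 0.84764672·5.3218665 = 4.5110627.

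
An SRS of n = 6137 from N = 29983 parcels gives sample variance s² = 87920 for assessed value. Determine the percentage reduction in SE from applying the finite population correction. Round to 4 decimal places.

10.8194

f = n/N = 6137/29983 = 0.20468265.
SE_no-fpc = √(s²/n) = 3.7849991; SE_fpc = √((1−f)s²/n) = 3.3754836.
Ratio = √(1−f) = 0.89180567. Reduction = 100·(1 − 0.89180567) = 10.8194%.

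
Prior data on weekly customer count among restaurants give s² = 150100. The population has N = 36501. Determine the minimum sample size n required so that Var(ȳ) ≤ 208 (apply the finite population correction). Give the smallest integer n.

Without fpc, n₀ = s²/D = 150100/208 = 721.6346.
With fpc, (1 − n/N)·s²/n ≤ D requires n ≥ n₀/(1 + n₀/N) = 721.6346/(1 + 721.6346/36501) = 707.6443.
Rounding up, n = 708.

708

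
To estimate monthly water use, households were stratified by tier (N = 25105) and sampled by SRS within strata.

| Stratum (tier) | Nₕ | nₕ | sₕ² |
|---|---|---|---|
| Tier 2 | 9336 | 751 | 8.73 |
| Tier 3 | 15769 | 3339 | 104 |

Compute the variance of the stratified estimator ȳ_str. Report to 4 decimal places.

0.0112

Var(ȳ_str) = Σₕ Wₕ²(1 − fₕ)sₕ²/nₕ with Wₕ = Nₕ/N, N = 25105.
Tier 2: Wₕ = 0.37187811; term = 0.37187811²·(1 − 0.08044130)·8.73/751 = 0.0014782742.
Tier 3: Wₕ = 0.62812189; term = 0.62812189²·(1 − 0.21174456)·104/3339 = 0.0096866086.
Sum = 0.011164883.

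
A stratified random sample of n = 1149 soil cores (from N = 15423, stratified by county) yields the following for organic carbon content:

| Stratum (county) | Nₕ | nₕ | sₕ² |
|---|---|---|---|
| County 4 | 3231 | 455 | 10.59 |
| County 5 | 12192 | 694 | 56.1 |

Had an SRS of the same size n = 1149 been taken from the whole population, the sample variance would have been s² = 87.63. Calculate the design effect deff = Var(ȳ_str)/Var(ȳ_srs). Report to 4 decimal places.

Var(ȳ_str) = Σ Wₕ²(1−fₕ)sₕ²/nₕ with Wₕ = Nₕ/15423:
  County 4: (3231/15423)²·(1−455/3231)·10.59/455 = 8.7761344 × 10^-4
  County 5: (12192/15423)²·(1−694/12192)·56.1/694 = 0.047639032
  → Var(ȳ_str) = 0.048516645.
Var(ȳ_srs) = (1 − 1149/15423)·87.63/1149 = 0.070584545.
deff = 0.048516645 / 0.070584545 = 0.6874.

0.6874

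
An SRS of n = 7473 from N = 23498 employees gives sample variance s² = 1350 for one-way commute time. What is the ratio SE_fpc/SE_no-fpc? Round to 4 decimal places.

f = n/N = 7473/23498 = 0.31802707.
SE_no-fpc = √(s²/n) = 0.42502981; SE_fpc = √((1−f)s²/n) = 0.35099664.
Ratio = √(1−f) = 0.82581653.

0.8258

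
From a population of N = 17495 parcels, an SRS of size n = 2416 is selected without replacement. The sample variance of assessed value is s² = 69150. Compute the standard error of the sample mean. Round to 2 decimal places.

Under SRS without replacement, Var(ȳ) = (1 − f)·s²/n with f = n/N = 2416/17495 = 0.13809660.
Var(ȳ) = (1 − 0.13809660)·69150/2416 = 0.86190340·28.621689 = 24.669131.
SE(ȳ) = √(24.669131) = 4.97.

4.97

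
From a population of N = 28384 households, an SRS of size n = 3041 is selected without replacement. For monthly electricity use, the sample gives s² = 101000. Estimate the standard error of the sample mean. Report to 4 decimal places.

Under SRS without replacement, Var(ȳ) = (1 − f)·s²/n with f = n/N = 3041/28384 = 0.10713782.
Var(ȳ) = (1 − 0.10713782)·101000/3041 = 0.89286218·33.212759 = 29.654416.
SE(ȳ) = √(29.654416) = 5.4456.

5.4456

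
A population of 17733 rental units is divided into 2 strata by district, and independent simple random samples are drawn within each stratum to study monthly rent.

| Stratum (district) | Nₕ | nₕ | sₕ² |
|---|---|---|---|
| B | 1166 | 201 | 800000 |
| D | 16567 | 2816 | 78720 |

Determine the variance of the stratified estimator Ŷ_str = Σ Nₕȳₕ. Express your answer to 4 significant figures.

Var(Ŷ_str) = Σₕ Nₕ²(1 − fₕ)sₕ²/nₕ.
B: 1166²·(1 − 201/1166)·800000/201 = 4.4783682 × 10^9.
D: 16567²·(1 − 2816/16567)·78720/2816 = 6.3684037 × 10^9.
Sum = 1.0846772 × 10^10.

1.085 × 10^10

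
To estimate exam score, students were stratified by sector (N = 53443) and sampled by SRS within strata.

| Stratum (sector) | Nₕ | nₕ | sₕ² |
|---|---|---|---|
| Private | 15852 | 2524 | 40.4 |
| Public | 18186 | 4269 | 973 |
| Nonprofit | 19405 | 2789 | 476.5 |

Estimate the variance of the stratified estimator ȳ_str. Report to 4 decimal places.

0.0407

Var(ȳ_str) = Σₕ Wₕ²(1 − fₕ)sₕ²/nₕ with Wₕ = Nₕ/N, N = 53443.
Private: Wₕ = 0.29661509; term = 0.29661509²·(1 − 0.15922281)·40.4/2524 = 0.001184021.
Public: Wₕ = 0.34028778; term = 0.34028778²·(1 − 0.23474101)·973/4269 = 0.020197045.
Nonprofit: Wₕ = 0.36309713; term = 0.36309713²·(1 − 0.14372584)·476.5/2789 = 0.019287363.
Sum = 0.040668429.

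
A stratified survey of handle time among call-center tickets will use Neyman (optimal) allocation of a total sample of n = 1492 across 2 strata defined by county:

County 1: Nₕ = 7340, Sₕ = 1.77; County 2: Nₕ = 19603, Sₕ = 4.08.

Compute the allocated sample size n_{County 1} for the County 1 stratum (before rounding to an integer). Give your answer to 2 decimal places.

208.49

Neyman allocation: nₕ = n·NₕSₕ / Σⱼ NⱼSⱼ.
Σ NⱼSⱼ = 7340·1.77 + 19603·4.08 = 92972.04.
n_{County 1} = 1492·7340·1.77 / 92972.04 = 208.49.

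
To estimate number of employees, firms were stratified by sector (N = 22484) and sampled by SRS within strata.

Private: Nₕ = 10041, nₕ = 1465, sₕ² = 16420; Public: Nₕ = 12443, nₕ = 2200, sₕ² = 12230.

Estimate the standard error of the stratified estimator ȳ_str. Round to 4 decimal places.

Var(ȳ_str) = Σₕ Wₕ²(1 − fₕ)sₕ²/nₕ with Wₕ = Nₕ/N, N = 22484.
Private: Wₕ = 0.44658424; term = 0.44658424²·(1 − 0.14590180)·16420/1465 = 1.9091942.
Public: Wₕ = 0.55341576; term = 0.55341576²·(1 − 0.17680624)·12230/2200 = 1.401551.
Sum = 3.3107452.
SE = √(3.3107452) = 1.8195.

1.8195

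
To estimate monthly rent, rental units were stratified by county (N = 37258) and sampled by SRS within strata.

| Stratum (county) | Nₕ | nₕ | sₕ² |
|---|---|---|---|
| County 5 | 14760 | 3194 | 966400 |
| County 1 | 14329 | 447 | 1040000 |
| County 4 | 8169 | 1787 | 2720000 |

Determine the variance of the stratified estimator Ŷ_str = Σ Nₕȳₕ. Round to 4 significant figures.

Var(Ŷ_str) = Σₕ Nₕ²(1 − fₕ)sₕ²/nₕ.
County 5: 14760²·(1 − 3194/14760)·966400/3194 = 5.1652525 × 10^10.
County 1: 14329²·(1 − 447/14329)·1040000/447 = 4.6280041 × 10^11.
County 4: 8169²·(1 − 1787/8169)·2720000/1787 = 7.9354224 × 10^10.
Sum = 5.9380716 × 10^11.

5.938 × 10^11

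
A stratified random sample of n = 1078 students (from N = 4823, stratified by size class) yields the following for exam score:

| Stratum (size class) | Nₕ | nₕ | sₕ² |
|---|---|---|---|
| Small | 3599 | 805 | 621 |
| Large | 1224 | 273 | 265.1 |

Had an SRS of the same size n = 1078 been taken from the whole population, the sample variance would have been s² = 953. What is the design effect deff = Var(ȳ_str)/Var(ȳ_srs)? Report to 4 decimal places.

0.5566

Var(ȳ_str) = Σ Wₕ²(1−fₕ)sₕ²/nₕ with Wₕ = Nₕ/4823:
  Small: (3599/4823)²·(1−805/3599)·621/805 = 0.33347973
  Large: (1224/4823)²·(1−273/1224)·265.1/273 = 0.048593087
  → Var(ȳ_str) = 0.38207282.
Var(ȳ_srs) = (1 − 1078/4823)·953/1078 = 0.68644967.
deff = 0.38207282 / 0.68644967 = 0.5566.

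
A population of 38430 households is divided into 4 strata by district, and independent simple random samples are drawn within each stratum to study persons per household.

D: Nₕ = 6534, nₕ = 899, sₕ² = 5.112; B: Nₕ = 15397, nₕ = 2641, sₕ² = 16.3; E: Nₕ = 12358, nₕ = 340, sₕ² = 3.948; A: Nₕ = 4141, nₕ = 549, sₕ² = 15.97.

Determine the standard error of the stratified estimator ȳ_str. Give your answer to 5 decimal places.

Var(ȳ_str) = Σₕ Wₕ²(1 − fₕ)sₕ²/nₕ with Wₕ = Nₕ/N, N = 38430.
D: Wₕ = 0.17002342; term = 0.17002342²·(1 − 0.13758800)·5.112/899 = 1.4176318 × 10^-4.
B: Wₕ = 0.40065053; term = 0.40065053²·(1 − 0.17152692)·16.3/2641 = 8.2078433 × 10^-4.
E: Wₕ = 0.32157169; term = 0.32157169²·(1 − 0.02751254)·3.948/340 = 0.0011677177.
A: Wₕ = 0.10775436; term = 0.10775436²·(1 − 0.13257667)·15.97/549 = 2.9297689 × 10^-4.
Sum = 0.0024232421.
SE = √(0.0024232421) = 0.04923.

0.04923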